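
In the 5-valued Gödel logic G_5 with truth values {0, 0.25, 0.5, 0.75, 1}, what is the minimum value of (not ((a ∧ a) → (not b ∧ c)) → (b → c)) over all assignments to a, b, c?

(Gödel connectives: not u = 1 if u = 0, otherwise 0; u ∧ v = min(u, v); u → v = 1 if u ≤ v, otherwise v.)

The minimum is attained at a = 0.25, b = 0.25, c = 0:
  (a ∧ a) = min(0.25, 0.25) = 0.25
  not b: Gödel ¬ of 0.25 = 0 (operand ≠ 0)
  (not b ∧ c) = min(0, 0) = 0
  ((a ∧ a) → (not b ∧ c)): 0.25 > 0, so result = 0
  not ((a ∧ a) → (not b ∧ c)): Gödel ¬ of 0 = 1 (operand is 0)
  (b → c): 0.25 > 0, so result = 0
  (not ((a ∧ a) → (not b ∧ c)) → (b → c)): 1 > 0, so result = 0
Checking all 125 assignments confirms none give a value below 0.00.

0.00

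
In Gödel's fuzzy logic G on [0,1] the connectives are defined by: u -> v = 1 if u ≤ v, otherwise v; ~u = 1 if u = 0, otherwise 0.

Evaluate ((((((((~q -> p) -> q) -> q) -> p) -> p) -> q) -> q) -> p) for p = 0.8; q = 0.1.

~q: Gödel ¬ of 0.1 = 0 (operand ≠ 0)
(~q -> p): 0 ≤ 0.8, so result = 1
((~q -> p) -> q): 1 > 0.1, so result = 0.1
(((~q -> p) -> q) -> q): 0.1 ≤ 0.1, so result = 1
((((~q -> p) -> q) -> q) -> p): 1 > 0.8, so result = 0.8
(((((~q -> p) -> q) -> q) -> p) -> p): 0.8 ≤ 0.8, so result = 1
((((((~q -> p) -> q) -> q) -> p) -> p) -> q): 1 > 0.1, so result = 0.1
(((((((~q -> p) -> q) -> q) -> p) -> p) -> q) -> q): 0.1 ≤ 0.1, so result = 1
((((((((~q -> p) -> q) -> q) -> p) -> p) -> q) -> q) -> p): 1 > 0.8, so result = 0.8

0.80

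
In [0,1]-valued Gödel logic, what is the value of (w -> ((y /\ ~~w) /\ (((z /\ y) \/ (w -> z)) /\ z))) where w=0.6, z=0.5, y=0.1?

0.10

~w: Gödel ¬ of 0.6 = 0 (operand ≠ 0)
~~w: Gödel ¬ of 0 = 1 (operand is 0)
(y /\ ~~w) = min(0.1, 1) = 0.1
(z /\ y) = min(0.5, 0.1) = 0.1
(w -> z): 0.6 > 0.5, so result = 0.5
((z /\ y) \/ (w -> z)) = max(0.1, 0.5) = 0.5
(((z /\ y) \/ (w -> z)) /\ z) = min(0.5, 0.5) = 0.5
((y /\ ~~w) /\ (((z /\ y) \/ (w -> z)) /\ z)) = min(0.1, 0.5) = 0.1
(w -> ((y /\ ~~w) /\ (((z /\ y) \/ (w -> z)) /\ z))): 0.6 > 0.1, so result = 0.1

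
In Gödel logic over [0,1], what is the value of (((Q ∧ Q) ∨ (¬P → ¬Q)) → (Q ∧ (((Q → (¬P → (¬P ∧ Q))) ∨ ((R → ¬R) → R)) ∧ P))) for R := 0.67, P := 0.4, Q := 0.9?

0.40

(Q ∧ Q) = min(0.9, 0.9) = 0.9
¬P: Gödel ¬ of 0.4 = 0 (operand ≠ 0)
¬Q: Gödel ¬ of 0.9 = 0 (operand ≠ 0)
(¬P → ¬Q): 0 ≤ 0, so result = 1
((Q ∧ Q) ∨ (¬P → ¬Q)) = max(0.9, 1) = 1
¬P: Gödel ¬ of 0.4 = 0 (operand ≠ 0)
¬P: Gödel ¬ of 0.4 = 0 (operand ≠ 0)
(¬P ∧ Q) = min(0, 0.9) = 0
(¬P → (¬P ∧ Q)): 0 ≤ 0, so result = 1
(Q → (¬P → (¬P ∧ Q))): 0.9 ≤ 1, so result = 1
¬R: Gödel ¬ of 0.67 = 0 (operand ≠ 0)
(R → ¬R): 0.67 > 0, so result = 0
((R → ¬R) → R): 0 ≤ 0.67, so result = 1
((Q → (¬P → (¬P ∧ Q))) ∨ ((R → ¬R) → R)) = max(1, 1) = 1
(((Q → (¬P → (¬P ∧ Q))) ∨ ((R → ¬R) → R)) ∧ P) = min(1, 0.4) = 0.4
(Q ∧ (((Q → (¬P → (¬P ∧ Q))) ∨ ((R → ¬R) → R)) ∧ P)) = min(0.9, 0.4) = 0.4
(((Q ∧ Q) ∨ (¬P → ¬Q)) → (Q ∧ (((Q → (¬P → (¬P ∧ Q))) ∨ ((R → ¬R) → R)) ∧ P))): 1 > 0.4, so result = 0.4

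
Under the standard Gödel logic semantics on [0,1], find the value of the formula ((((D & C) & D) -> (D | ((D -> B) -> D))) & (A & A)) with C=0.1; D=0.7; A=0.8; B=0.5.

(D & C) = min(0.7, 0.1) = 0.1
((D & C) & D) = min(0.1, 0.7) = 0.1
(D -> B): 0.7 > 0.5, so result = 0.5
((D -> B) -> D): 0.5 ≤ 0.7, so result = 1
(D | ((D -> B) -> D)) = max(0.7, 1) = 1
(((D & C) & D) -> (D | ((D -> B) -> D))): 0.1 ≤ 1, so result = 1
(A & A) = min(0.8, 0.8) = 0.8
((((D & C) & D) -> (D | ((D -> B) -> D))) & (A & A)) = min(1, 0.8) = 0.8

0.80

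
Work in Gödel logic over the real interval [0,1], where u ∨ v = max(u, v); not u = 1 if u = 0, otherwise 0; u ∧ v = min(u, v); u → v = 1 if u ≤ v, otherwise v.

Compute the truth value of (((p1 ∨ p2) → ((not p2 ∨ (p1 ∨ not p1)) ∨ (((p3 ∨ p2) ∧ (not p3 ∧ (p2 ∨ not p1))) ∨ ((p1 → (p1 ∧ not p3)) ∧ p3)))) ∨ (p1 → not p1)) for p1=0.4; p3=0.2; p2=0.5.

(p1 ∨ p2) = max(0.4, 0.5) = 0.5
not p2: Gödel ¬ of 0.5 = 0 (operand ≠ 0)
not p1: Gödel ¬ of 0.4 = 0 (operand ≠ 0)
(p1 ∨ not p1) = max(0.4, 0) = 0.4
(not p2 ∨ (p1 ∨ not p1)) = max(0, 0.4) = 0.4
(p3 ∨ p2) = max(0.2, 0.5) = 0.5
not p3: Gödel ¬ of 0.2 = 0 (operand ≠ 0)
not p1: Gödel ¬ of 0.4 = 0 (operand ≠ 0)
(p2 ∨ not p1) = max(0.5, 0) = 0.5
(not p3 ∧ (p2 ∨ not p1)) = min(0, 0.5) = 0
((p3 ∨ p2) ∧ (not p3 ∧ (p2 ∨ not p1))) = min(0.5, 0) = 0
not p3: Gödel ¬ of 0.2 = 0 (operand ≠ 0)
(p1 ∧ not p3) = min(0.4, 0) = 0
(p1 → (p1 ∧ not p3)): 0.4 > 0, so result = 0
((p1 → (p1 ∧ not p3)) ∧ p3) = min(0, 0.2) = 0
(((p3 ∨ p2) ∧ (not p3 ∧ (p2 ∨ not p1))) ∨ ((p1 → (p1 ∧ not p3)) ∧ p3)) = max(0, 0) = 0
((not p2 ∨ (p1 ∨ not p1)) ∨ (((p3 ∨ p2) ∧ (not p3 ∧ (p2 ∨ not p1))) ∨ ((p1 → (p1 ∧ not p3)) ∧ p3))) = max(0.4, 0) = 0.4
((p1 ∨ p2) → ((not p2 ∨ (p1 ∨ not p1)) ∨ (((p3 ∨ p2) ∧ (not p3 ∧ (p2 ∨ not p1))) ∨ ((p1 → (p1 ∧ not p3)) ∧ p3)))): 0.5 > 0.4, so result = 0.4
not p1: Gödel ¬ of 0.4 = 0 (operand ≠ 0)
(p1 → not p1): 0.4 > 0, so result = 0
(((p1 ∨ p2) → ((not p2 ∨ (p1 ∨ not p1)) ∨ (((p3 ∨ p2) ∧ (not p3 ∧ (p2 ∨ not p1))) ∨ ((p1 → (p1 ∧ not p3)) ∧ p3)))) ∨ (p1 → not p1)) = max(0.4, 0) = 0.4

0.40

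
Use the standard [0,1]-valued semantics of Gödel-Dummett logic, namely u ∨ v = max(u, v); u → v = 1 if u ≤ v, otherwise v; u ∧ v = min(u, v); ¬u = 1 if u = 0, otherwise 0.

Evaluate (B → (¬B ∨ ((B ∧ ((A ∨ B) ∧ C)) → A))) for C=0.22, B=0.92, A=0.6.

¬B: Gödel ¬ of 0.92 = 0 (operand ≠ 0)
(A ∨ B) = max(0.6, 0.92) = 0.92
((A ∨ B) ∧ C) = min(0.92, 0.22) = 0.22
(B ∧ ((A ∨ B) ∧ C)) = min(0.92, 0.22) = 0.22
((B ∧ ((A ∨ B) ∧ C)) → A): 0.22 ≤ 0.6, so result = 1
(¬B ∨ ((B ∧ ((A ∨ B) ∧ C)) → A)) = max(0, 1) = 1
(B → (¬B ∨ ((B ∧ ((A ∨ B) ∧ C)) → A))): 0.92 ≤ 1, so result = 1

1.00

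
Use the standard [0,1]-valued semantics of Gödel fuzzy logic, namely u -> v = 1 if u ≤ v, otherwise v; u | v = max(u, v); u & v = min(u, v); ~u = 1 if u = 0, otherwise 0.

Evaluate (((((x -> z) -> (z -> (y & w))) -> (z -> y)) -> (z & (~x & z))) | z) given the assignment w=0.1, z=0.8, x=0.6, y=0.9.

0.80

(x -> z): 0.6 ≤ 0.8, so result = 1
(y & w) = min(0.9, 0.1) = 0.1
(z -> (y & w)): 0.8 > 0.1, so result = 0.1
((x -> z) -> (z -> (y & w))): 1 > 0.1, so result = 0.1
(z -> y): 0.8 ≤ 0.9, so result = 1
(((x -> z) -> (z -> (y & w))) -> (z -> y)): 0.1 ≤ 1, so result = 1
~x: Gödel ¬ of 0.6 = 0 (operand ≠ 0)
(~x & z) = min(0, 0.8) = 0
(z & (~x & z)) = min(0.8, 0) = 0
((((x -> z) -> (z -> (y & w))) -> (z -> y)) -> (z & (~x & z))): 1 > 0, so result = 0
(((((x -> z) -> (z -> (y & w))) -> (z -> y)) -> (z & (~x & z))) | z) = max(0, 0.8) = 0.8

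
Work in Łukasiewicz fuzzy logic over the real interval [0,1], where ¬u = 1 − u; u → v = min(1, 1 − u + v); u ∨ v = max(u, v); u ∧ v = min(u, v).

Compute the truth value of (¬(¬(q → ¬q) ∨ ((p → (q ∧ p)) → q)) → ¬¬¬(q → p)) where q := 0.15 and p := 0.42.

¬q: Łukasiewicz ¬ gives 1 − 0.15 = 0.85
(q → ¬q): min(1, 1 − 0.15 + 0.85) = 1
¬(q → ¬q): Łukasiewicz ¬ gives 1 − 1 = 0
(q ∧ p) = min(0.15, 0.42) = 0.15
(p → (q ∧ p)): min(1, 1 − 0.42 + 0.15) = 0.73
((p → (q ∧ p)) → q): min(1, 1 − 0.73 + 0.15) = 0.42
(¬(q → ¬q) ∨ ((p → (q ∧ p)) → q)) = max(0, 0.42) = 0.42
¬(¬(q → ¬q) ∨ ((p → (q ∧ p)) → q)): Łukasiewicz ¬ gives 1 − 0.42 = 0.58
(q → p): min(1, 1 − 0.15 + 0.42) = 1
¬(q → p): Łukasiewicz ¬ gives 1 − 1 = 0
¬¬(q → p): Łukasiewicz ¬ gives 1 − 0 = 1
¬¬¬(q → p): Łukasiewicz ¬ gives 1 − 1 = 0
(¬(¬(q → ¬q) ∨ ((p → (q ∧ p)) → q)) → ¬¬¬(q → p)): min(1, 1 − 0.58 + 0) = 0.42

0.42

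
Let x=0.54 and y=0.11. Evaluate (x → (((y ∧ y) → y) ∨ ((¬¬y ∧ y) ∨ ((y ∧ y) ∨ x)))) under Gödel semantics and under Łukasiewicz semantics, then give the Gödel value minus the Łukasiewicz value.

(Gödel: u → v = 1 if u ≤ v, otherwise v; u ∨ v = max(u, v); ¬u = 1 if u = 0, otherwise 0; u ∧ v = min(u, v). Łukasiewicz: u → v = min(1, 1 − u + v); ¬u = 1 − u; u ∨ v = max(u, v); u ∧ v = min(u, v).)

0.00

Gödel evaluation:
  (y ∧ y) = min(0.11, 0.11) = 0.11
  ((y ∧ y) → y): 0.11 ≤ 0.11, so result = 1
  ¬y: Gödel ¬ of 0.11 = 0 (operand ≠ 0)
  ¬¬y: Gödel ¬ of 0 = 1 (operand is 0)
  (¬¬y ∧ y) = min(1, 0.11) = 0.11
  (y ∧ y) = min(0.11, 0.11) = 0.11
  ((y ∧ y) ∨ x) = max(0.11, 0.54) = 0.54
  ((¬¬y ∧ y) ∨ ((y ∧ y) ∨ x)) = max(0.11, 0.54) = 0.54
  (((y ∧ y) → y) ∨ ((¬¬y ∧ y) ∨ ((y ∧ y) ∨ x))) = max(1, 0.54) = 1
  (x → (((y ∧ y) → y) ∨ ((¬¬y ∧ y) ∨ ((y ∧ y) ∨ x)))): 0.54 ≤ 1, so result = 1
  Gödel value = 1
Łukasiewicz evaluation:
  (y ∧ y) = min(0.11, 0.11) = 0.11
  ((y ∧ y) → y): min(1, 1 − 0.11 + 0.11) = 1
  ¬y: Łukasiewicz ¬ gives 1 − 0.11 = 0.89
  ¬¬y: Łukasiewicz ¬ gives 1 − 0.89 = 0.11
  (¬¬y ∧ y) = min(0.11, 0.11) = 0.11
  (y ∧ y) = min(0.11, 0.11) = 0.11
  ((y ∧ y) ∨ x) = max(0.11, 0.54) = 0.54
  ((¬¬y ∧ y) ∨ ((y ∧ y) ∨ x)) = max(0.11, 0.54) = 0.54
  (((y ∧ y) → y) ∨ ((¬¬y ∧ y) ∨ ((y ∧ y) ∨ x))) = max(1, 0.54) = 1
  (x → (((y ∧ y) → y) ∨ ((¬¬y ∧ y) ∨ ((y ∧ y) ∨ x)))): min(1, 1 − 0.54 + 1) = 1
  Łukasiewicz value = 1
Difference: 1 − 1 = 0.00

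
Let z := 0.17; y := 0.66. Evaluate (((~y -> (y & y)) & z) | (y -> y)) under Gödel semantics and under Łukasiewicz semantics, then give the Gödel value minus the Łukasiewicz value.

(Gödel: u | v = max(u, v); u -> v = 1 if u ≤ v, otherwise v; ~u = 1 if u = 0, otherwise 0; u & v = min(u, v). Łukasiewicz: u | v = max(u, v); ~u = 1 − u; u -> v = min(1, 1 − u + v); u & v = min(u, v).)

0.00

Gödel evaluation:
  ~y: Gödel ¬ of 0.66 = 0 (operand ≠ 0)
  (y & y) = min(0.66, 0.66) = 0.66
  (~y -> (y & y)): 0 ≤ 0.66, so result = 1
  ((~y -> (y & y)) & z) = min(1, 0.17) = 0.17
  (y -> y): 0.66 ≤ 0.66, so result = 1
  (((~y -> (y & y)) & z) | (y -> y)) = max(0.17, 1) = 1
  Gödel value = 1
Łukasiewicz evaluation:
  ~y: Łukasiewicz ¬ gives 1 − 0.66 = 0.34
  (y & y) = min(0.66, 0.66) = 0.66
  (~y -> (y & y)): min(1, 1 − 0.34 + 0.66) = 1
  ((~y -> (y & y)) & z) = min(1, 0.17) = 0.17
  (y -> y): min(1, 1 − 0.66 + 0.66) = 1
  (((~y -> (y & y)) & z) | (y -> y)) = max(0.17, 1) = 1
  Łukasiewicz value = 1
Difference: 1 − 1 = 0.00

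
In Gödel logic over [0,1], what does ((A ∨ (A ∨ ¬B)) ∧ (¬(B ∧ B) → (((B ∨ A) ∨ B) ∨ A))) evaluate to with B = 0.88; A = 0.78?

0.78

¬B: Gödel ¬ of 0.88 = 0 (operand ≠ 0)
(A ∨ ¬B) = max(0.78, 0) = 0.78
(A ∨ (A ∨ ¬B)) = max(0.78, 0.78) = 0.78
(B ∧ B) = min(0.88, 0.88) = 0.88
¬(B ∧ B): Gödel ¬ of 0.88 = 0 (operand ≠ 0)
(B ∨ A) = max(0.88, 0.78) = 0.88
((B ∨ A) ∨ B) = max(0.88, 0.88) = 0.88
(((B ∨ A) ∨ B) ∨ A) = max(0.88, 0.78) = 0.88
(¬(B ∧ B) → (((B ∨ A) ∨ B) ∨ A)): 0 ≤ 0.88, so result = 1
((A ∨ (A ∨ ¬B)) ∧ (¬(B ∧ B) → (((B ∨ A) ∨ B) ∨ A))) = min(0.78, 1) = 0.78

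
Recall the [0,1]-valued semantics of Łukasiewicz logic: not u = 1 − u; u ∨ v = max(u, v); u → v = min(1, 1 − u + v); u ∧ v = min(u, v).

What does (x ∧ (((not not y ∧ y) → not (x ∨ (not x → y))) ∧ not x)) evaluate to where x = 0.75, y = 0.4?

0.25

not y: Łukasiewicz ¬ gives 1 − 0.4 = 0.6
not not y: Łukasiewicz ¬ gives 1 − 0.6 = 0.4
(not not y ∧ y) = min(0.4, 0.4) = 0.4
not x: Łukasiewicz ¬ gives 1 − 0.75 = 0.25
(not x → y): min(1, 1 − 0.25 + 0.4) = 1
(x ∨ (not x → y)) = max(0.75, 1) = 1
not (x ∨ (not x → y)): Łukasiewicz ¬ gives 1 − 1 = 0
((not not y ∧ y) → not (x ∨ (not x → y))): min(1, 1 − 0.4 + 0) = 0.6
not x: Łukasiewicz ¬ gives 1 − 0.75 = 0.25
(((not not y ∧ y) → not (x ∨ (not x → y))) ∧ not x) = min(0.6, 0.25) = 0.25
(x ∧ (((not not y ∧ y) → not (x ∨ (not x → y))) ∧ not x)) = min(0.75, 0.25) = 0.25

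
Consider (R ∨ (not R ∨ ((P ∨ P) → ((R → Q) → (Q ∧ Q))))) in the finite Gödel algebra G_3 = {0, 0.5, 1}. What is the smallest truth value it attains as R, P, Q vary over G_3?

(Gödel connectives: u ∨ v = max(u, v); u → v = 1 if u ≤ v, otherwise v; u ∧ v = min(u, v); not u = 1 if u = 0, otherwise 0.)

0.50

The minimum is attained at R = 0.5, P = 1, Q = 0.5:
  not R: Gödel ¬ of 0.5 = 0 (operand ≠ 0)
  (P ∨ P) = max(1, 1) = 1
  (R → Q): 0.5 ≤ 0.5, so result = 1
  (Q ∧ Q) = min(0.5, 0.5) = 0.5
  ((R → Q) → (Q ∧ Q)): 1 > 0.5, so result = 0.5
  ((P ∨ P) → ((R → Q) → (Q ∧ Q))): 1 > 0.5, so result = 0.5
  (not R ∨ ((P ∨ P) → ((R → Q) → (Q ∧ Q)))) = max(0, 0.5) = 0.5
  (R ∨ (not R ∨ ((P ∨ P) → ((R → Q) → (Q ∧ Q))))) = max(0.5, 0.5) = 0.5
Checking all 27 assignments confirms none give a value below 0.50.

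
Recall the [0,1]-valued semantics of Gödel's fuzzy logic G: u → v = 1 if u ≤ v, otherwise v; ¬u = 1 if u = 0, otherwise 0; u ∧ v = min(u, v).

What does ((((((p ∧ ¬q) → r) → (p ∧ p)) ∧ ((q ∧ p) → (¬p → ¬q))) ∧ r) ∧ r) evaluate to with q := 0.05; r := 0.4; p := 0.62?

0.40

¬q: Gödel ¬ of 0.05 = 0 (operand ≠ 0)
(p ∧ ¬q) = min(0.62, 0) = 0
((p ∧ ¬q) → r): 0 ≤ 0.4, so result = 1
(p ∧ p) = min(0.62, 0.62) = 0.62
(((p ∧ ¬q) → r) → (p ∧ p)): 1 > 0.62, so result = 0.62
(q ∧ p) = min(0.05, 0.62) = 0.05
¬p: Gödel ¬ of 0.62 = 0 (operand ≠ 0)
¬q: Gödel ¬ of 0.05 = 0 (operand ≠ 0)
(¬p → ¬q): 0 ≤ 0, so result = 1
((q ∧ p) → (¬p → ¬q)): 0.05 ≤ 1, so result = 1
((((p ∧ ¬q) → r) → (p ∧ p)) ∧ ((q ∧ p) → (¬p → ¬q))) = min(0.62, 1) = 0.62
(((((p ∧ ¬q) → r) → (p ∧ p)) ∧ ((q ∧ p) → (¬p → ¬q))) ∧ r) = min(0.62, 0.4) = 0.4
((((((p ∧ ¬q) → r) → (p ∧ p)) ∧ ((q ∧ p) → (¬p → ¬q))) ∧ r) ∧ r) = min(0.4, 0.4) = 0.4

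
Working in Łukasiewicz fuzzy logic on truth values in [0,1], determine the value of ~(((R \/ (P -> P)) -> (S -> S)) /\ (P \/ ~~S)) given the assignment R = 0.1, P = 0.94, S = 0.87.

(P -> P): min(1, 1 − 0.94 + 0.94) = 1
(R \/ (P -> P)) = max(0.1, 1) = 1
(S -> S): min(1, 1 − 0.87 + 0.87) = 1
((R \/ (P -> P)) -> (S -> S)): min(1, 1 − 1 + 1) = 1
~S: Łukasiewicz ¬ gives 1 − 0.87 = 0.13
~~S: Łukasiewicz ¬ gives 1 − 0.13 = 0.87
(P \/ ~~S) = max(0.94, 0.87) = 0.94
(((R \/ (P -> P)) -> (S -> S)) /\ (P \/ ~~S)) = min(1, 0.94) = 0.94
~(((R \/ (P -> P)) -> (S -> S)) /\ (P \/ ~~S)): Łukasiewicz ¬ gives 1 − 0.94 = 0.06

0.06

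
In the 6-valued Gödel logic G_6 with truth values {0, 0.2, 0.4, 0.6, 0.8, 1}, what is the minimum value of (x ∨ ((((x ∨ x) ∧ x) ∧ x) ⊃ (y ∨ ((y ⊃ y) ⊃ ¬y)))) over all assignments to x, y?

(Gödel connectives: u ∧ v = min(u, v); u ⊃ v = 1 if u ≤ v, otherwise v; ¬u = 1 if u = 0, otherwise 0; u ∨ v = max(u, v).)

The minimum is attained at x = 0.4, y = 0.2:
  (x ∨ x) = max(0.4, 0.4) = 0.4
  ((x ∨ x) ∧ x) = min(0.4, 0.4) = 0.4
  (((x ∨ x) ∧ x) ∧ x) = min(0.4, 0.4) = 0.4
  (y ⊃ y): 0.2 ≤ 0.2, so result = 1
  ¬y: Gödel ¬ of 0.2 = 0 (operand ≠ 0)
  ((y ⊃ y) ⊃ ¬y): 1 > 0, so result = 0
  (y ∨ ((y ⊃ y) ⊃ ¬y)) = max(0.2, 0) = 0.2
  ((((x ∨ x) ∧ x) ∧ x) ⊃ (y ∨ ((y ⊃ y) ⊃ ¬y))): 0.4 > 0.2, so result = 0.2
  (x ∨ ((((x ∨ x) ∧ x) ∧ x) ⊃ (y ∨ ((y ⊃ y) ⊃ ¬y)))) = max(0.4, 0.2) = 0.4
Checking all 36 assignments confirms none give a value below 0.40.

0.40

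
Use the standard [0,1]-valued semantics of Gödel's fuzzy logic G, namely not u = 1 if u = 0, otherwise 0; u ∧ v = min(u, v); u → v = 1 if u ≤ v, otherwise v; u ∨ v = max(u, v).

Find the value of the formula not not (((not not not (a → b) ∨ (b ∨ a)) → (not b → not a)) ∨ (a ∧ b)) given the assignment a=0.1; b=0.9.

1.00

(a → b): 0.1 ≤ 0.9, so result = 1
not (a → b): Gödel ¬ of 1 = 0 (operand ≠ 0)
not not (a → b): Gödel ¬ of 0 = 1 (operand is 0)
not not not (a → b): Gödel ¬ of 1 = 0 (operand ≠ 0)
(b ∨ a) = max(0.9, 0.1) = 0.9
(not not not (a → b) ∨ (b ∨ a)) = max(0, 0.9) = 0.9
not b: Gödel ¬ of 0.9 = 0 (operand ≠ 0)
not a: Gödel ¬ of 0.1 = 0 (operand ≠ 0)
(not b → not a): 0 ≤ 0, so result = 1
((not not not (a → b) ∨ (b ∨ a)) → (not b → not a)): 0.9 ≤ 1, so result = 1
(a ∧ b) = min(0.1, 0.9) = 0.1
(((not not not (a → b) ∨ (b ∨ a)) → (not b → not a)) ∨ (a ∧ b)) = max(1, 0.1) = 1
not (((not not not (a → b) ∨ (b ∨ a)) → (not b → not a)) ∨ (a ∧ b)): Gödel ¬ of 1 = 0 (operand ≠ 0)
not not (((not not not (a → b) ∨ (b ∨ a)) → (not b → not a)) ∨ (a ∧ b)): Gödel ¬ of 0 = 1 (operand is 0)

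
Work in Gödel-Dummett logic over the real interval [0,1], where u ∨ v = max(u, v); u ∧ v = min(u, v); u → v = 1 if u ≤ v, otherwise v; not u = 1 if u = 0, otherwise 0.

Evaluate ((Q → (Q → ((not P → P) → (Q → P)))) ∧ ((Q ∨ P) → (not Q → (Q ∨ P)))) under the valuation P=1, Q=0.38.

1.00

not P: Gödel ¬ of 1 = 0 (operand ≠ 0)
(not P → P): 0 ≤ 1, so result = 1
(Q → P): 0.38 ≤ 1, so result = 1
((not P → P) → (Q → P)): 1 ≤ 1, so result = 1
(Q → ((not P → P) → (Q → P))): 0.38 ≤ 1, so result = 1
(Q → (Q → ((not P → P) → (Q → P)))): 0.38 ≤ 1, so result = 1
(Q ∨ P) = max(0.38, 1) = 1
not Q: Gödel ¬ of 0.38 = 0 (operand ≠ 0)
(Q ∨ P) = max(0.38, 1) = 1
(not Q → (Q ∨ P)): 0 ≤ 1, so result = 1
((Q ∨ P) → (not Q → (Q ∨ P))): 1 ≤ 1, so result = 1
((Q → (Q → ((not P → P) → (Q → P)))) ∧ ((Q ∨ P) → (not Q → (Q ∨ P)))) = min(1, 1) = 1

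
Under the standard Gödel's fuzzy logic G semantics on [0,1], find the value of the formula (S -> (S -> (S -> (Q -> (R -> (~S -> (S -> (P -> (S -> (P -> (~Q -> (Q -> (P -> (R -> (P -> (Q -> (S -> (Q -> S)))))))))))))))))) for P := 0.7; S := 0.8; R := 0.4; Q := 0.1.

1.00

~S: Gödel ¬ of 0.8 = 0 (operand ≠ 0)
~Q: Gödel ¬ of 0.1 = 0 (operand ≠ 0)
(Q -> S): 0.1 ≤ 0.8, so result = 1
(S -> (Q -> S)): 0.8 ≤ 1, so result = 1
(Q -> (S -> (Q -> S))): 0.1 ≤ 1, so result = 1
(P -> (Q -> (S -> (Q -> S)))): 0.7 ≤ 1, so result = 1
(R -> (P -> (Q -> (S -> (Q -> S))))): 0.4 ≤ 1, so result = 1
(P -> (R -> (P -> (Q -> (S -> (Q -> S)))))): 0.7 ≤ 1, so result = 1
(Q -> (P -> (R -> (P -> (Q -> (S -> (Q -> S))))))): 0.1 ≤ 1, so result = 1
(~Q -> (Q -> (P -> (R -> (P -> (Q -> (S -> (Q -> S)))))))): 0 ≤ 1, so result = 1
(P -> (~Q -> (Q -> (P -> (R -> (P -> (Q -> (S -> (Q -> S))))))))): 0.7 ≤ 1, so result = 1
(S -> (P -> (~Q -> (Q -> (P -> (R -> (P -> (Q -> (S -> (Q -> S)))))))))): 0.8 ≤ 1, so result = 1
(P -> (S -> (P -> (~Q -> (Q -> (P -> (R -> (P -> (Q -> (S -> (Q -> S))))))))))): 0.7 ≤ 1, so result = 1
(S -> (P -> (S -> (P -> (~Q -> (Q -> (P -> (R -> (P -> (Q -> (S -> (Q -> S)))))))))))): 0.8 ≤ 1, so result = 1
(~S -> (S -> (P -> (S -> (P -> (~Q -> (Q -> (P -> (R -> (P -> (Q -> (S -> (Q -> S))))))))))))): 0 ≤ 1, so result = 1
(R -> (~S -> (S -> (P -> (S -> (P -> (~Q -> (Q -> (P -> (R -> (P -> (Q -> (S -> (Q -> S)))))))))))))): 0.4 ≤ 1, so result = 1
(Q -> (R -> (~S -> (S -> (P -> (S -> (P -> (~Q -> (Q -> (P -> (R -> (P -> (Q -> (S -> (Q -> S))))))))))))))): 0.1 ≤ 1, so result = 1
(S -> (Q -> (R -> (~S -> (S -> (P -> (S -> (P -> (~Q -> (Q -> (P -> (R -> (P -> (Q -> (S -> (Q -> S)))))))))))))))): 0.8 ≤ 1, so result = 1
(S -> (S -> (Q -> (R -> (~S -> (S -> (P -> (S -> (P -> (~Q -> (Q -> (P -> (R -> (P -> (Q -> (S -> (Q -> S))))))))))))))))): 0.8 ≤ 1, so result = 1
(S -> (S -> (S -> (Q -> (R -> (~S -> (S -> (P -> (S -> (P -> (~Q -> (Q -> (P -> (R -> (P -> (Q -> (S -> (Q -> S)))))))))))))))))): 0.8 ≤ 1, so result = 1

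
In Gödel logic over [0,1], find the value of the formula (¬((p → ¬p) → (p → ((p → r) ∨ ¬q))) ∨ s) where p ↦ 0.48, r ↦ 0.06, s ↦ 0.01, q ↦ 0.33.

0.01

¬p: Gödel ¬ of 0.48 = 0 (operand ≠ 0)
(p → ¬p): 0.48 > 0, so result = 0
(p → r): 0.48 > 0.06, so result = 0.06
¬q: Gödel ¬ of 0.33 = 0 (operand ≠ 0)
((p → r) ∨ ¬q) = max(0.06, 0) = 0.06
(p → ((p → r) ∨ ¬q)): 0.48 > 0.06, so result = 0.06
((p → ¬p) → (p → ((p → r) ∨ ¬q))): 0 ≤ 0.06, so result = 1
¬((p → ¬p) → (p → ((p → r) ∨ ¬q))): Gödel ¬ of 1 = 0 (operand ≠ 0)
(¬((p → ¬p) → (p → ((p → r) ∨ ¬q))) ∨ s) = max(0, 0.01) = 0.01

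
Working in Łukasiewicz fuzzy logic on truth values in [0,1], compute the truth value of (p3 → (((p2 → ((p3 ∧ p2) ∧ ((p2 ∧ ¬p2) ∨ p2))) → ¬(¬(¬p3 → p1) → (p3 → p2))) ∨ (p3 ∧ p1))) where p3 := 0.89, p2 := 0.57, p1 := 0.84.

(p3 ∧ p2) = min(0.89, 0.57) = 0.57
¬p2: Łukasiewicz ¬ gives 1 − 0.57 = 0.43
(p2 ∧ ¬p2) = min(0.57, 0.43) = 0.43
((p2 ∧ ¬p2) ∨ p2) = max(0.43, 0.57) = 0.57
((p3 ∧ p2) ∧ ((p2 ∧ ¬p2) ∨ p2)) = min(0.57, 0.57) = 0.57
(p2 → ((p3 ∧ p2) ∧ ((p2 ∧ ¬p2) ∨ p2))): min(1, 1 − 0.57 + 0.57) = 1
¬p3: Łukasiewicz ¬ gives 1 − 0.89 = 0.11
(¬p3 → p1): min(1, 1 − 0.11 + 0.84) = 1
¬(¬p3 → p1): Łukasiewicz ¬ gives 1 − 1 = 0
(p3 → p2): min(1, 1 − 0.89 + 0.57) = 0.68
(¬(¬p3 → p1) → (p3 → p2)): min(1, 1 − 0 + 0.68) = 1
¬(¬(¬p3 → p1) → (p3 → p2)): Łukasiewicz ¬ gives 1 − 1 = 0
((p2 → ((p3 ∧ p2) ∧ ((p2 ∧ ¬p2) ∨ p2))) → ¬(¬(¬p3 → p1) → (p3 → p2))): min(1, 1 − 1 + 0) = 0
(p3 ∧ p1) = min(0.89, 0.84) = 0.84
(((p2 → ((p3 ∧ p2) ∧ ((p2 ∧ ¬p2) ∨ p2))) → ¬(¬(¬p3 → p1) → (p3 → p2))) ∨ (p3 ∧ p1)) = max(0, 0.84) = 0.84
(p3 → (((p2 → ((p3 ∧ p2) ∧ ((p2 ∧ ¬p2) ∨ p2))) → ¬(¬(¬p3 → p1) → (p3 → p2))) ∨ (p3 ∧ p1))): min(1, 1 − 0.89 + 0.84) = 0.95

0.95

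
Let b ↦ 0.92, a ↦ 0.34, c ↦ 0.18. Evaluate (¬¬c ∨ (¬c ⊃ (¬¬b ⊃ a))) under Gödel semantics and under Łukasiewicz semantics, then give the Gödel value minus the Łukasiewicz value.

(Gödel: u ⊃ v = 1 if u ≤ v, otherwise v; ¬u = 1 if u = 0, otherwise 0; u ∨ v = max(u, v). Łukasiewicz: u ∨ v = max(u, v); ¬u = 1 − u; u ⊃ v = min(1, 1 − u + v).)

0.40

Gödel evaluation:
  ¬c: Gödel ¬ of 0.18 = 0 (operand ≠ 0)
  ¬¬c: Gödel ¬ of 0 = 1 (operand is 0)
  ¬c: Gödel ¬ of 0.18 = 0 (operand ≠ 0)
  ¬b: Gödel ¬ of 0.92 = 0 (operand ≠ 0)
  ¬¬b: Gödel ¬ of 0 = 1 (operand is 0)
  (¬¬b ⊃ a): 1 > 0.34, so result = 0.34
  (¬c ⊃ (¬¬b ⊃ a)): 0 ≤ 0.34, so result = 1
  (¬¬c ∨ (¬c ⊃ (¬¬b ⊃ a))) = max(1, 1) = 1
  Gödel value = 1
Łukasiewicz evaluation:
  ¬c: Łukasiewicz ¬ gives 1 − 0.18 = 0.82
  ¬¬c: Łukasiewicz ¬ gives 1 − 0.82 = 0.18
  ¬c: Łukasiewicz ¬ gives 1 − 0.18 = 0.82
  ¬b: Łukasiewicz ¬ gives 1 − 0.92 = 0.08
  ¬¬b: Łukasiewicz ¬ gives 1 − 0.08 = 0.92
  (¬¬b ⊃ a): min(1, 1 − 0.92 + 0.34) = 0.42
  (¬c ⊃ (¬¬b ⊃ a)): min(1, 1 − 0.82 + 0.42) = 0.6
  (¬¬c ∨ (¬c ⊃ (¬¬b ⊃ a))) = max(0.18, 0.6) = 0.6
  Łukasiewicz value = 0.6
Difference: 1 − 0.6 = 0.40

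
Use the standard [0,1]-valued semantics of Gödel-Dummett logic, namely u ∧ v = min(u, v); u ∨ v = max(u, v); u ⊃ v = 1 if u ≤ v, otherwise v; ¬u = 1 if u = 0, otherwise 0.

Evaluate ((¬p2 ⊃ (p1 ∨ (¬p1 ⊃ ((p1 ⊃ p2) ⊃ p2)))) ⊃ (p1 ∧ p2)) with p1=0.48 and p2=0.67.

0.48

¬p2: Gödel ¬ of 0.67 = 0 (operand ≠ 0)
¬p1: Gödel ¬ of 0.48 = 0 (operand ≠ 0)
(p1 ⊃ p2): 0.48 ≤ 0.67, so result = 1
((p1 ⊃ p2) ⊃ p2): 1 > 0.67, so result = 0.67
(¬p1 ⊃ ((p1 ⊃ p2) ⊃ p2)): 0 ≤ 0.67, so result = 1
(p1 ∨ (¬p1 ⊃ ((p1 ⊃ p2) ⊃ p2))) = max(0.48, 1) = 1
(¬p2 ⊃ (p1 ∨ (¬p1 ⊃ ((p1 ⊃ p2) ⊃ p2)))): 0 ≤ 1, so result = 1
(p1 ∧ p2) = min(0.48, 0.67) = 0.48
((¬p2 ⊃ (p1 ∨ (¬p1 ⊃ ((p1 ⊃ p2) ⊃ p2)))) ⊃ (p1 ∧ p2)): 1 > 0.48, so result = 0.48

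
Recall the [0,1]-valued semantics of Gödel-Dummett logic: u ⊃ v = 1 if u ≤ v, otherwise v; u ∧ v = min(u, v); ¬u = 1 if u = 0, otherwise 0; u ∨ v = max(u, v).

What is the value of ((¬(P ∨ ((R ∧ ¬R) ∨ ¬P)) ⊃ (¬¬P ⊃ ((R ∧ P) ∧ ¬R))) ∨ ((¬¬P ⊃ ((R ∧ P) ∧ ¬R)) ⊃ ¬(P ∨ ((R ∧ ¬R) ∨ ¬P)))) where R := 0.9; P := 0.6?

1.00

¬R: Gödel ¬ of 0.9 = 0 (operand ≠ 0)
(R ∧ ¬R) = min(0.9, 0) = 0
¬P: Gödel ¬ of 0.6 = 0 (operand ≠ 0)
((R ∧ ¬R) ∨ ¬P) = max(0, 0) = 0
(P ∨ ((R ∧ ¬R) ∨ ¬P)) = max(0.6, 0) = 0.6
¬(P ∨ ((R ∧ ¬R) ∨ ¬P)): Gödel ¬ of 0.6 = 0 (operand ≠ 0)
¬P: Gödel ¬ of 0.6 = 0 (operand ≠ 0)
¬¬P: Gödel ¬ of 0 = 1 (operand is 0)
(R ∧ P) = min(0.9, 0.6) = 0.6
¬R: Gödel ¬ of 0.9 = 0 (operand ≠ 0)
((R ∧ P) ∧ ¬R) = min(0.6, 0) = 0
(¬¬P ⊃ ((R ∧ P) ∧ ¬R)): 1 > 0, so result = 0
(¬(P ∨ ((R ∧ ¬R) ∨ ¬P)) ⊃ (¬¬P ⊃ ((R ∧ P) ∧ ¬R))): 0 ≤ 0, so result = 1
¬P: Gödel ¬ of 0.6 = 0 (operand ≠ 0)
¬¬P: Gödel ¬ of 0 = 1 (operand is 0)
(R ∧ P) = min(0.9, 0.6) = 0.6
¬R: Gödel ¬ of 0.9 = 0 (operand ≠ 0)
((R ∧ P) ∧ ¬R) = min(0.6, 0) = 0
(¬¬P ⊃ ((R ∧ P) ∧ ¬R)): 1 > 0, so result = 0
¬R: Gödel ¬ of 0.9 = 0 (operand ≠ 0)
(R ∧ ¬R) = min(0.9, 0) = 0
¬P: Gödel ¬ of 0.6 = 0 (operand ≠ 0)
((R ∧ ¬R) ∨ ¬P) = max(0, 0) = 0
(P ∨ ((R ∧ ¬R) ∨ ¬P)) = max(0.6, 0) = 0.6
¬(P ∨ ((R ∧ ¬R) ∨ ¬P)): Gödel ¬ of 0.6 = 0 (operand ≠ 0)
((¬¬P ⊃ ((R ∧ P) ∧ ¬R)) ⊃ ¬(P ∨ ((R ∧ ¬R) ∨ ¬P))): 0 ≤ 0, so result = 1
((¬(P ∨ ((R ∧ ¬R) ∨ ¬P)) ⊃ (¬¬P ⊃ ((R ∧ P) ∧ ¬R))) ∨ ((¬¬P ⊃ ((R ∧ P) ∧ ¬R)) ⊃ ¬(P ∨ ((R ∧ ¬R) ∨ ¬P)))) = max(1, 1) = 1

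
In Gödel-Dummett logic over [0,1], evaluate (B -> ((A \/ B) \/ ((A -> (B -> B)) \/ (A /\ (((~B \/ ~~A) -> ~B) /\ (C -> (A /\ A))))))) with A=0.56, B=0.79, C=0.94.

(A \/ B) = max(0.56, 0.79) = 0.79
(B -> B): 0.79 ≤ 0.79, so result = 1
(A -> (B -> B)): 0.56 ≤ 1, so result = 1
~B: Gödel ¬ of 0.79 = 0 (operand ≠ 0)
~A: Gödel ¬ of 0.56 = 0 (operand ≠ 0)
~~A: Gödel ¬ of 0 = 1 (operand is 0)
(~B \/ ~~A) = max(0, 1) = 1
~B: Gödel ¬ of 0.79 = 0 (operand ≠ 0)
((~B \/ ~~A) -> ~B): 1 > 0, so result = 0
(A /\ A) = min(0.56, 0.56) = 0.56
(C -> (A /\ A)): 0.94 > 0.56, so result = 0.56
(((~B \/ ~~A) -> ~B) /\ (C -> (A /\ A))) = min(0, 0.56) = 0
(A /\ (((~B \/ ~~A) -> ~B) /\ (C -> (A /\ A)))) = min(0.56, 0) = 0
((A -> (B -> B)) \/ (A /\ (((~B \/ ~~A) -> ~B) /\ (C -> (A /\ A))))) = max(1, 0) = 1
((A \/ B) \/ ((A -> (B -> B)) \/ (A /\ (((~B \/ ~~A) -> ~B) /\ (C -> (A /\ A)))))) = max(0.79, 1) = 1
(B -> ((A \/ B) \/ ((A -> (B -> B)) \/ (A /\ (((~B \/ ~~A) -> ~B) /\ (C -> (A /\ A))))))): 0.79 ≤ 1, so result = 1

1.00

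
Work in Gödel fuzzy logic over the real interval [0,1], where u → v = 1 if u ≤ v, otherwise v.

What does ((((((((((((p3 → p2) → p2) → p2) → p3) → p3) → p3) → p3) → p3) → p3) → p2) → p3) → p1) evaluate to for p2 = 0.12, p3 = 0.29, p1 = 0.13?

0.13

(p3 → p2): 0.29 > 0.12, so result = 0.12
((p3 → p2) → p2): 0.12 ≤ 0.12, so result = 1
(((p3 → p2) → p2) → p2): 1 > 0.12, so result = 0.12
((((p3 → p2) → p2) → p2) → p3): 0.12 ≤ 0.29, so result = 1
(((((p3 → p2) → p2) → p2) → p3) → p3): 1 > 0.29, so result = 0.29
((((((p3 → p2) → p2) → p2) → p3) → p3) → p3): 0.29 ≤ 0.29, so result = 1
(((((((p3 → p2) → p2) → p2) → p3) → p3) → p3) → p3): 1 > 0.29, so result = 0.29
((((((((p3 → p2) → p2) → p2) → p3) → p3) → p3) → p3) → p3): 0.29 ≤ 0.29, so result = 1
(((((((((p3 → p2) → p2) → p2) → p3) → p3) → p3) → p3) → p3) → p3): 1 > 0.29, so result = 0.29
((((((((((p3 → p2) → p2) → p2) → p3) → p3) → p3) → p3) → p3) → p3) → p2): 0.29 > 0.12, so result = 0.12
(((((((((((p3 → p2) → p2) → p2) → p3) → p3) → p3) → p3) → p3) → p3) → p2) → p3): 0.12 ≤ 0.29, so result = 1
((((((((((((p3 → p2) → p2) → p2) → p3) → p3) → p3) → p3) → p3) → p3) → p2) → p3) → p1): 1 > 0.13, so result = 0.13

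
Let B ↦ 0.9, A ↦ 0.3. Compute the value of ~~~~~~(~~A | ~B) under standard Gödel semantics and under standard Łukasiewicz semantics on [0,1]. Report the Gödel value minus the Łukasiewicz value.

Gödel evaluation:
  ~A: Gödel ¬ of 0.3 = 0 (operand ≠ 0)
  ~~A: Gödel ¬ of 0 = 1 (operand is 0)
  ~B: Gödel ¬ of 0.9 = 0 (operand ≠ 0)
  (~~A | ~B) = max(1, 0) = 1
  ~(~~A | ~B): Gödel ¬ of 1 = 0 (operand ≠ 0)
  ~~(~~A | ~B): Gödel ¬ of 0 = 1 (operand is 0)
  ~~~(~~A | ~B): Gödel ¬ of 1 = 0 (operand ≠ 0)
  ~~~~(~~A | ~B): Gödel ¬ of 0 = 1 (operand is 0)
  ~~~~~(~~A | ~B): Gödel ¬ of 1 = 0 (operand ≠ 0)
  ~~~~~~(~~A | ~B): Gödel ¬ of 0 = 1 (operand is 0)
  Gödel value = 1
Łukasiewicz evaluation:
  ~A: Łukasiewicz ¬ gives 1 − 0.3 = 0.7
  ~~A: Łukasiewicz ¬ gives 1 − 0.7 = 0.3
  ~B: Łukasiewicz ¬ gives 1 − 0.9 = 0.1
  (~~A | ~B) = max(0.3, 0.1) = 0.3
  ~(~~A | ~B): Łukasiewicz ¬ gives 1 − 0.3 = 0.7
  ~~(~~A | ~B): Łukasiewicz ¬ gives 1 − 0.7 = 0.3
  ~~~(~~A | ~B): Łukasiewicz ¬ gives 1 − 0.3 = 0.7
  ~~~~(~~A | ~B): Łukasiewicz ¬ gives 1 − 0.7 = 0.3
  ~~~~~(~~A | ~B): Łukasiewicz ¬ gives 1 − 0.3 = 0.7
  ~~~~~~(~~A | ~B): Łukasiewicz ¬ gives 1 − 0.7 = 0.3
  Łukasiewicz value = 0.3
Difference: 1 − 0.3 = 0.70

0.70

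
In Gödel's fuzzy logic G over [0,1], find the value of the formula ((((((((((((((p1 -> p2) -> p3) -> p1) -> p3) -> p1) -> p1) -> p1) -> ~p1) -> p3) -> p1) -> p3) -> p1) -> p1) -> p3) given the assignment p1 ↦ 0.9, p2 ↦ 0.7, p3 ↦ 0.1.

(p1 -> p2): 0.9 > 0.7, so result = 0.7
((p1 -> p2) -> p3): 0.7 > 0.1, so result = 0.1
(((p1 -> p2) -> p3) -> p1): 0.1 ≤ 0.9, so result = 1
((((p1 -> p2) -> p3) -> p1) -> p3): 1 > 0.1, so result = 0.1
(((((p1 -> p2) -> p3) -> p1) -> p3) -> p1): 0.1 ≤ 0.9, so result = 1
((((((p1 -> p2) -> p3) -> p1) -> p3) -> p1) -> p1): 1 > 0.9, so result = 0.9
(((((((p1 -> p2) -> p3) -> p1) -> p3) -> p1) -> p1) -> p1): 0.9 ≤ 0.9, so result = 1
~p1: Gödel ¬ of 0.9 = 0 (operand ≠ 0)
((((((((p1 -> p2) -> p3) -> p1) -> p3) -> p1) -> p1) -> p1) -> ~p1): 1 > 0, so result = 0
(((((((((p1 -> p2) -> p3) -> p1) -> p3) -> p1) -> p1) -> p1) -> ~p1) -> p3): 0 ≤ 0.1, so result = 1
((((((((((p1 -> p2) -> p3) -> p1) -> p3) -> p1) -> p1) -> p1) -> ~p1) -> p3) -> p1): 1 > 0.9, so result = 0.9
(((((((((((p1 -> p2) -> p3) -> p1) -> p3) -> p1) -> p1) -> p1) -> ~p1) -> p3) -> p1) -> p3): 0.9 > 0.1, so result = 0.1
((((((((((((p1 -> p2) -> p3) -> p1) -> p3) -> p1) -> p1) -> p1) -> ~p1) -> p3) -> p1) -> p3) -> p1): 0.1 ≤ 0.9, so result = 1
(((((((((((((p1 -> p2) -> p3) -> p1) -> p3) -> p1) -> p1) -> p1) -> ~p1) -> p3) -> p1) -> p3) -> p1) -> p1): 1 > 0.9, so result = 0.9
((((((((((((((p1 -> p2) -> p3) -> p1) -> p3) -> p1) -> p1) -> p1) -> ~p1) -> p3) -> p1) -> p3) -> p1) -> p1) -> p3): 0.9 > 0.1, so result = 0.1

0.10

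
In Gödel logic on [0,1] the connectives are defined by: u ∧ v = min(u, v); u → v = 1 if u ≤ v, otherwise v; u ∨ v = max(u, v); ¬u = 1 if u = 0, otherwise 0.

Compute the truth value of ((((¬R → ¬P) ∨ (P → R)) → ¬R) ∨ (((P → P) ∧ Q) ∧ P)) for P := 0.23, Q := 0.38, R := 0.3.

¬R: Gödel ¬ of 0.3 = 0 (operand ≠ 0)
¬P: Gödel ¬ of 0.23 = 0 (operand ≠ 0)
(¬R → ¬P): 0 ≤ 0, so result = 1
(P → R): 0.23 ≤ 0.3, so result = 1
((¬R → ¬P) ∨ (P → R)) = max(1, 1) = 1
¬R: Gödel ¬ of 0.3 = 0 (operand ≠ 0)
(((¬R → ¬P) ∨ (P → R)) → ¬R): 1 > 0, so result = 0
(P → P): 0.23 ≤ 0.23, so result = 1
((P → P) ∧ Q) = min(1, 0.38) = 0.38
(((P → P) ∧ Q) ∧ P) = min(0.38, 0.23) = 0.23
((((¬R → ¬P) ∨ (P → R)) → ¬R) ∨ (((P → P) ∧ Q) ∧ P)) = max(0, 0.23) = 0.23

0.23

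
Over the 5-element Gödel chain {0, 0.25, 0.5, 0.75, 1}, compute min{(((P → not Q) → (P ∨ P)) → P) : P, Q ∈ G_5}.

The minimum is attained at P = 0.25, Q = 0.25:
  not Q: Gödel ¬ of 0.25 = 0 (operand ≠ 0)
  (P → not Q): 0.25 > 0, so result = 0
  (P ∨ P) = max(0.25, 0.25) = 0.25
  ((P → not Q) → (P ∨ P)): 0 ≤ 0.25, so result = 1
  (((P → not Q) → (P ∨ P)) → P): 1 > 0.25, so result = 0.25
Checking all 25 assignments confirms none give a value below 0.25.

0.25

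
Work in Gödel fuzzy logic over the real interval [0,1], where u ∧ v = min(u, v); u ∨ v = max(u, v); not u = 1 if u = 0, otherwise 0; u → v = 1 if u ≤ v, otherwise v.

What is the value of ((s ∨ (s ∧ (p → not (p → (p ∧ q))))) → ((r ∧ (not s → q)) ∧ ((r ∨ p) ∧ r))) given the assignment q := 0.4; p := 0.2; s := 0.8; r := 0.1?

(p ∧ q) = min(0.2, 0.4) = 0.2
(p → (p ∧ q)): 0.2 ≤ 0.2, so result = 1
not (p → (p ∧ q)): Gödel ¬ of 1 = 0 (operand ≠ 0)
(p → not (p → (p ∧ q))): 0.2 > 0, so result = 0
(s ∧ (p → not (p → (p ∧ q)))) = min(0.8, 0) = 0
(s ∨ (s ∧ (p → not (p → (p ∧ q))))) = max(0.8, 0) = 0.8
not s: Gödel ¬ of 0.8 = 0 (operand ≠ 0)
(not s → q): 0 ≤ 0.4, so result = 1
(r ∧ (not s → q)) = min(0.1, 1) = 0.1
(r ∨ p) = max(0.1, 0.2) = 0.2
((r ∨ p) ∧ r) = min(0.2, 0.1) = 0.1
((r ∧ (not s → q)) ∧ ((r ∨ p) ∧ r)) = min(0.1, 0.1) = 0.1
((s ∨ (s ∧ (p → not (p → (p ∧ q))))) → ((r ∧ (not s → q)) ∧ ((r ∨ p) ∧ r))): 0.8 > 0.1, so result = 0.1

0.10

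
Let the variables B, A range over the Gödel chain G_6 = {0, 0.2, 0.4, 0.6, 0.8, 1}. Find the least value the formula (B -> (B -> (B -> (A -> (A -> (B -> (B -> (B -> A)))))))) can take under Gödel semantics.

1.00

Every assignment gives 1. For instance at B = 0, A = 0:
  (B -> A): 0 ≤ 0, so result = 1
  (B -> (B -> A)): 0 ≤ 1, so result = 1
  (B -> (B -> (B -> A))): 0 ≤ 1, so result = 1
  (A -> (B -> (B -> (B -> A)))): 0 ≤ 1, so result = 1
  (A -> (A -> (B -> (B -> (B -> A))))): 0 ≤ 1, so result = 1
  (B -> (A -> (A -> (B -> (B -> (B -> A)))))): 0 ≤ 1, so result = 1
  (B -> (B -> (A -> (A -> (B -> (B -> (B -> A))))))): 0 ≤ 1, so result = 1
  (B -> (B -> (B -> (A -> (A -> (B -> (B -> (B -> A)))))))): 0 ≤ 1, so result = 1
All 36 assignments give value 1 — the formula is a G_6-tautology.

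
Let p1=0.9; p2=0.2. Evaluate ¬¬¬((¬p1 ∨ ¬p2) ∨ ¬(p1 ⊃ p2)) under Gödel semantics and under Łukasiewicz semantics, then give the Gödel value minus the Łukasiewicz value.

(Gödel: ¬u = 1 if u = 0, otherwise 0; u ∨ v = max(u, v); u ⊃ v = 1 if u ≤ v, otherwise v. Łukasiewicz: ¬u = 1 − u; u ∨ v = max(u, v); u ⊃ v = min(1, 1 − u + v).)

Gödel evaluation:
  ¬p1: Gödel ¬ of 0.9 = 0 (operand ≠ 0)
  ¬p2: Gödel ¬ of 0.2 = 0 (operand ≠ 0)
  (¬p1 ∨ ¬p2) = max(0, 0) = 0
  (p1 ⊃ p2): 0.9 > 0.2, so result = 0.2
  ¬(p1 ⊃ p2): Gödel ¬ of 0.2 = 0 (operand ≠ 0)
  ((¬p1 ∨ ¬p2) ∨ ¬(p1 ⊃ p2)) = max(0, 0) = 0
  ¬((¬p1 ∨ ¬p2) ∨ ¬(p1 ⊃ p2)): Gödel ¬ of 0 = 1 (operand is 0)
  ¬¬((¬p1 ∨ ¬p2) ∨ ¬(p1 ⊃ p2)): Gödel ¬ of 1 = 0 (operand ≠ 0)
  ¬¬¬((¬p1 ∨ ¬p2) ∨ ¬(p1 ⊃ p2)): Gödel ¬ of 0 = 1 (operand is 0)
  Gödel value = 1
Łukasiewicz evaluation:
  ¬p1: Łukasiewicz ¬ gives 1 − 0.9 = 0.1
  ¬p2: Łukasiewicz ¬ gives 1 − 0.2 = 0.8
  (¬p1 ∨ ¬p2) = max(0.1, 0.8) = 0.8
  (p1 ⊃ p2): min(1, 1 − 0.9 + 0.2) = 0.3
  ¬(p1 ⊃ p2): Łukasiewicz ¬ gives 1 − 0.3 = 0.7
  ((¬p1 ∨ ¬p2) ∨ ¬(p1 ⊃ p2)) = max(0.8, 0.7) = 0.8
  ¬((¬p1 ∨ ¬p2) ∨ ¬(p1 ⊃ p2)): Łukasiewicz ¬ gives 1 − 0.8 = 0.2
  ¬¬((¬p1 ∨ ¬p2) ∨ ¬(p1 ⊃ p2)): Łukasiewicz ¬ gives 1 − 0.2 = 0.8
  ¬¬¬((¬p1 ∨ ¬p2) ∨ ¬(p1 ⊃ p2)): Łukasiewicz ¬ gives 1 − 0.8 = 0.2
  Łukasiewicz value = 0.2
Difference: 1 − 0.2 = 0.80

0.80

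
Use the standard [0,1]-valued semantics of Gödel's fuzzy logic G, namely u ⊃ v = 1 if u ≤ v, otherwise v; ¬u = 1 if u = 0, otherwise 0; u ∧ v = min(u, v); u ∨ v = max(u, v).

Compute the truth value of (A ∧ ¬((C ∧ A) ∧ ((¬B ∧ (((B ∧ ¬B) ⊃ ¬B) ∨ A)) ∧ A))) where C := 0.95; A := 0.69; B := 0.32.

(C ∧ A) = min(0.95, 0.69) = 0.69
¬B: Gödel ¬ of 0.32 = 0 (operand ≠ 0)
¬B: Gödel ¬ of 0.32 = 0 (operand ≠ 0)
(B ∧ ¬B) = min(0.32, 0) = 0
¬B: Gödel ¬ of 0.32 = 0 (operand ≠ 0)
((B ∧ ¬B) ⊃ ¬B): 0 ≤ 0, so result = 1
(((B ∧ ¬B) ⊃ ¬B) ∨ A) = max(1, 0.69) = 1
(¬B ∧ (((B ∧ ¬B) ⊃ ¬B) ∨ A)) = min(0, 1) = 0
((¬B ∧ (((B ∧ ¬B) ⊃ ¬B) ∨ A)) ∧ A) = min(0, 0.69) = 0
((C ∧ A) ∧ ((¬B ∧ (((B ∧ ¬B) ⊃ ¬B) ∨ A)) ∧ A)) = min(0.69, 0) = 0
¬((C ∧ A) ∧ ((¬B ∧ (((B ∧ ¬B) ⊃ ¬B) ∨ A)) ∧ A)): Gödel ¬ of 0 = 1 (operand is 0)
(A ∧ ¬((C ∧ A) ∧ ((¬B ∧ (((B ∧ ¬B) ⊃ ¬B) ∨ A)) ∧ A))) = min(0.69, 1) = 0.69

0.69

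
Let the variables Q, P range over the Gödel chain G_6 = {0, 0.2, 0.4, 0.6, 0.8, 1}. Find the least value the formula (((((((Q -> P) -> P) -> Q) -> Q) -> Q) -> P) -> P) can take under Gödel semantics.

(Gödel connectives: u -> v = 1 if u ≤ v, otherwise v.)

0.20

The minimum is attained at Q = 0, P = 0.2:
  (Q -> P): 0 ≤ 0.2, so result = 1
  ((Q -> P) -> P): 1 > 0.2, so result = 0.2
  (((Q -> P) -> P) -> Q): 0.2 > 0, so result = 0
  ((((Q -> P) -> P) -> Q) -> Q): 0 ≤ 0, so result = 1
  (((((Q -> P) -> P) -> Q) -> Q) -> Q): 1 > 0, so result = 0
  ((((((Q -> P) -> P) -> Q) -> Q) -> Q) -> P): 0 ≤ 0.2, so result = 1
  (((((((Q -> P) -> P) -> Q) -> Q) -> Q) -> P) -> P): 1 > 0.2, so result = 0.2
Checking all 36 assignments confirms none give a value below 0.20.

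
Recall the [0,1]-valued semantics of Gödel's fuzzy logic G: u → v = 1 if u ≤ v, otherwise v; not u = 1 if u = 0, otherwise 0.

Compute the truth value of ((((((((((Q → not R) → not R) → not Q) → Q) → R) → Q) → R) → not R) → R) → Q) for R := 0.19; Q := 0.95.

not R: Gödel ¬ of 0.19 = 0 (operand ≠ 0)
(Q → not R): 0.95 > 0, so result = 0
not R: Gödel ¬ of 0.19 = 0 (operand ≠ 0)
((Q → not R) → not R): 0 ≤ 0, so result = 1
not Q: Gödel ¬ of 0.95 = 0 (operand ≠ 0)
(((Q → not R) → not R) → not Q): 1 > 0, so result = 0
((((Q → not R) → not R) → not Q) → Q): 0 ≤ 0.95, so result = 1
(((((Q → not R) → not R) → not Q) → Q) → R): 1 > 0.19, so result = 0.19
((((((Q → not R) → not R) → not Q) → Q) → R) → Q): 0.19 ≤ 0.95, so result = 1
(((((((Q → not R) → not R) → not Q) → Q) → R) → Q) → R): 1 > 0.19, so result = 0.19
not R: Gödel ¬ of 0.19 = 0 (operand ≠ 0)
((((((((Q → not R) → not R) → not Q) → Q) → R) → Q) → R) → not R): 0.19 > 0, so result = 0
(((((((((Q → not R) → not R) → not Q) → Q) → R) → Q) → R) → not R) → R): 0 ≤ 0.19, so result = 1
((((((((((Q → not R) → not R) → not Q) → Q) → R) → Q) → R) → not R) → R) → Q): 1 > 0.95, so result = 0.95

0.95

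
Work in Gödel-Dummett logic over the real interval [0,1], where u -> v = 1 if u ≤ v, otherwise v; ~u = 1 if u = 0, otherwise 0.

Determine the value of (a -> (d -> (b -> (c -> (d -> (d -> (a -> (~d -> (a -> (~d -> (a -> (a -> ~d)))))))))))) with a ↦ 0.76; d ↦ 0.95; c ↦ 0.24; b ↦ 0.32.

1.00

~d: Gödel ¬ of 0.95 = 0 (operand ≠ 0)
~d: Gödel ¬ of 0.95 = 0 (operand ≠ 0)
~d: Gödel ¬ of 0.95 = 0 (operand ≠ 0)
(a -> ~d): 0.76 > 0, so result = 0
(a -> (a -> ~d)): 0.76 > 0, so result = 0
(~d -> (a -> (a -> ~d))): 0 ≤ 0, so result = 1
(a -> (~d -> (a -> (a -> ~d)))): 0.76 ≤ 1, so result = 1
(~d -> (a -> (~d -> (a -> (a -> ~d))))): 0 ≤ 1, so result = 1
(a -> (~d -> (a -> (~d -> (a -> (a -> ~d)))))): 0.76 ≤ 1, so result = 1
(d -> (a -> (~d -> (a -> (~d -> (a -> (a -> ~d))))))): 0.95 ≤ 1, so result = 1
(d -> (d -> (a -> (~d -> (a -> (~d -> (a -> (a -> ~d)))))))): 0.95 ≤ 1, so result = 1
(c -> (d -> (d -> (a -> (~d -> (a -> (~d -> (a -> (a -> ~d))))))))): 0.24 ≤ 1, so result = 1
(b -> (c -> (d -> (d -> (a -> (~d -> (a -> (~d -> (a -> (a -> ~d)))))))))): 0.32 ≤ 1, so result = 1
(d -> (b -> (c -> (d -> (d -> (a -> (~d -> (a -> (~d -> (a -> (a -> ~d))))))))))): 0.95 ≤ 1, so result = 1
(a -> (d -> (b -> (c -> (d -> (d -> (a -> (~d -> (a -> (~d -> (a -> (a -> ~d)))))))))))): 0.76 ≤ 1, so result = 1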